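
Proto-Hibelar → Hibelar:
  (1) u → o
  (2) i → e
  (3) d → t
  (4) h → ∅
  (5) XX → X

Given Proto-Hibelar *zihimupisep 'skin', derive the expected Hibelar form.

Hibelar: *zihimupisep
  zihimupisep → zihimopisep   [vowel merger]
  zihimopisep → zehemopesep   [vowel merger]
  zehemopesep (rule 3 does not apply)
  zehemopesep → zeemopesep   [h-loss]
  zeemopesep → zemopesep   [degemination]
  giving Hibelar zemopesep.

zemopesep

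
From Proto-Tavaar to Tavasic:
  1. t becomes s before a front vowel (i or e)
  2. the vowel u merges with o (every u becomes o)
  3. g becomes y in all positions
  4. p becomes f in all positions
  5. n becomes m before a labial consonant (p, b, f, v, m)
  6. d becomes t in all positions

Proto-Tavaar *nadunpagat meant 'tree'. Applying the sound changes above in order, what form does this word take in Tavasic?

natomfayat

Tavasic: start from *nadunpagat.
  rule 1: no change — nadunpagat
  rule 2 (vowel merger): nadunpagat → nadonpagat
  rule 3 (unconditioned shift): nadonpagat → nadonpayat
  rule 4 (unconditioned shift): nadonpayat → nadonfayat
  rule 5 (nasal place assimilation): nadonfayat → nadomfayat
  rule 6 (unconditioned shift): nadomfayat → natomfayat
  ⇒ Tavasic natomfayat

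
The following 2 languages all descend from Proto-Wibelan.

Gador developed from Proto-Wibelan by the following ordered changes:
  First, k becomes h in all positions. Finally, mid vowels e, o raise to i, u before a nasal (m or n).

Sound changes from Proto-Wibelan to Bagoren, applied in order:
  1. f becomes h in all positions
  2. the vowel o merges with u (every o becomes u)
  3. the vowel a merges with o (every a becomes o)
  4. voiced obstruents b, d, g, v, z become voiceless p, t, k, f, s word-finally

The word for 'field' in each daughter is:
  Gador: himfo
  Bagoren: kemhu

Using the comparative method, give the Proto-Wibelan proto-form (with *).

*kemfo

Position 2: Gador has i, Bagoren has e. Bagoren preserves e here (none of its changes turn any other segment into e), so the proto-segment is *e.
Position 5: Gador has o, Bagoren has u. Gador preserves o here (none of its changes turn any other segment into o), so the proto-segment is *o.
This points to *kemfo. Verify forward in each daughter:
Gador: *kemfo
  kemfo → hemfo   [unconditioned shift]
  hemfo → himfo   [pre-nasal raising]
  giving Gador himfo.
Bagoren: *kemfo
  kemfo → kemho   [unconditioned shift]
  kemho → kemhu   [vowel merger]
  kemhu (rule 3 does not apply)
  kemhu (rule 4 does not apply)
  giving Bagoren kemhu.
No other proto-form is consistent with every reflex, so the reconstruction is *kemfo.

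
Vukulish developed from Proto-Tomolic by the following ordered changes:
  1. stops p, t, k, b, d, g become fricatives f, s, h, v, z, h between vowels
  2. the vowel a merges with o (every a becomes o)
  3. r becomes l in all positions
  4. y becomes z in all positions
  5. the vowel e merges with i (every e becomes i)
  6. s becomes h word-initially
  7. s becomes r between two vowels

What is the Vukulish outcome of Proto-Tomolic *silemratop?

Vukulish: *silemratop > silemrasop > silemrosop > silemlosop > silimlosop > hilimlosop > hilimlorop  (by intervocalic lenition, vowel merger, unconditioned shift, vowel merger, debuccalisation, rhotacism)

hilimlorop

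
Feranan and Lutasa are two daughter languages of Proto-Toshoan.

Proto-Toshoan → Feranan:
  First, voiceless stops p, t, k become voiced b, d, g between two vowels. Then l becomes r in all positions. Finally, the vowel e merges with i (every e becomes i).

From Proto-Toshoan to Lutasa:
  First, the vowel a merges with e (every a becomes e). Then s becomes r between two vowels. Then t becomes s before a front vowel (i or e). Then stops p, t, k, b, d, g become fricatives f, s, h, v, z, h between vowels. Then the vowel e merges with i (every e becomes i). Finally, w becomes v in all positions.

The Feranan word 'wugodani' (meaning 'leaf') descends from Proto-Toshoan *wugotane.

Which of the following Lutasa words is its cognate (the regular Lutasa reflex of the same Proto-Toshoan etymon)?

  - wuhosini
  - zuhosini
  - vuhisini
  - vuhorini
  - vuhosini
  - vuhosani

vuhosini

Lutasa: *wugotane
  wugotane → wugotene   [vowel merger]
  wugotene (rule 2 does not apply)
  wugotene → wugosene   [palatalisation]
  wugosene → wuhosene   [intervocalic lenition]
  wuhosene → wuhosini   [vowel merger]
  wuhosini → vuhosini   [unconditioned shift]
  giving Lutasa vuhosini.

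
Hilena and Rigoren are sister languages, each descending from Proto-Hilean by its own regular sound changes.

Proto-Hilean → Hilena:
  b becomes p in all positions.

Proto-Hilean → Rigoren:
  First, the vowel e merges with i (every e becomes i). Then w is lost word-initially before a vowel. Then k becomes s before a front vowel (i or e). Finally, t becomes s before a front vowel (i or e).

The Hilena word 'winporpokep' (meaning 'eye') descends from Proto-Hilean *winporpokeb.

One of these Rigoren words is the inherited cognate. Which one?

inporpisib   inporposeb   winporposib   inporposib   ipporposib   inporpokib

inporposib

Rigoren: *winporpokeb > winporpokib > inporpokib > inporposib  (by vowel merger, glide loss, palatalisation)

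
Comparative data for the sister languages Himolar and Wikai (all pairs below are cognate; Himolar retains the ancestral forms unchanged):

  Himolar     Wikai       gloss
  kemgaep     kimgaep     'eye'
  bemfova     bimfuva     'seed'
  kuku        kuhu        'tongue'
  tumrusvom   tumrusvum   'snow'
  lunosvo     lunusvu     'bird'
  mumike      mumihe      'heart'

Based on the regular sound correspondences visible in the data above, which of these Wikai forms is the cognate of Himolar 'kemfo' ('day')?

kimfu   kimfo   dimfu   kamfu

kemgaep ~ kimgaep, bemfova ~ bimfuva — Himolar e corresponds to Wikai i after a consonant, before a nasal.
lunosvo ~ lunusvu — Himolar o corresponds to Wikai u word-finally.
Applying these to Himolar 'kemfo':
  kemfo → kimfo   (e→i after a consonant, before a nasal)
  kimfo → kimfu   (o→u word-finally)
So the Wikai cognate is 'kimfu'.

kimfu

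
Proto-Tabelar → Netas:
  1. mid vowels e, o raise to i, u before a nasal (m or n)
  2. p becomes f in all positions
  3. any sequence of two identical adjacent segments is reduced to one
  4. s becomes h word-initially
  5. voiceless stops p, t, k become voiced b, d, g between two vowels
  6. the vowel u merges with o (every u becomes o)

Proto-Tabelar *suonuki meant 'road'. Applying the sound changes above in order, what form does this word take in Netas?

honogi

Netas: *suonuki
  suonuki → suunuki   [pre-nasal raising]
  suunuki (rule 2 does not apply)
  suunuki → sunuki   [degemination]
  sunuki → hunuki   [debuccalisation]
  hunuki → hunugi   [intervocalic voicing]
  hunugi → honogi   [vowel merger]
  giving Netas honogi.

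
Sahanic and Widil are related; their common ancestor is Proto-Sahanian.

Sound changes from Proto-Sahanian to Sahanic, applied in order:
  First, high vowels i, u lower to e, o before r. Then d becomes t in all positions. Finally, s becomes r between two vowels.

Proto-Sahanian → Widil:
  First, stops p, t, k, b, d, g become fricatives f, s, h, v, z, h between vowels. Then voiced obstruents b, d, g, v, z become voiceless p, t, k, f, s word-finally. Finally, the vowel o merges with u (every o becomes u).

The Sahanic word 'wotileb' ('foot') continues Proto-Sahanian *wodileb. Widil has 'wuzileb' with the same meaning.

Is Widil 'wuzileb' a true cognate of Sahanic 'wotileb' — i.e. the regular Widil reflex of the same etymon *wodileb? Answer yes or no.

Derive the expected Widil reflex of *wodileb:
Widil: start from *wodileb.
  rule 1 (intervocalic lenition): wodileb → wozileb
  rule 2 (final devoicing): wozileb → wozilep
  rule 3 (vowel merger): wozilep → wuzilep
  ⇒ Widil wuzilep
The regular Widil reflex would be 'wuzilep', but the attested form is 'wuzileb'. The correspondence is irregular, so they are not cognates (the Widil form has a different source).

no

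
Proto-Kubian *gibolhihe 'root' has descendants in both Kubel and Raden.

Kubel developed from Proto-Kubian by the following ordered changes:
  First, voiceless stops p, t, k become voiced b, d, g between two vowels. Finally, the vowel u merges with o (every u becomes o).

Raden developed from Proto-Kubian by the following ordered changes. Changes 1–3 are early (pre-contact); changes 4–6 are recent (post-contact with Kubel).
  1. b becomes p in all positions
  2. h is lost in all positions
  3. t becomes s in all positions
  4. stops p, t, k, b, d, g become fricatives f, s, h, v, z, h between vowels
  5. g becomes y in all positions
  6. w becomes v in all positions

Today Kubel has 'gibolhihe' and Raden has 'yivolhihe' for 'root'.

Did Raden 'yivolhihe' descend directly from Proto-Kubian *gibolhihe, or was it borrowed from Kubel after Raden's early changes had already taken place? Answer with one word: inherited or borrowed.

borrowed

If inherited, *gibolhihe would pass through all of Raden's changes:
Raden: *gibolhihe
  gibolhihe → gipolhihe   [unconditioned shift]
  gipolhihe → gipolie   [h-loss]
  gipolie (rule 3 does not apply)
  gipolie → gifolie   [intervocalic lenition]
  gifolie → yifolie   [unconditioned shift]
  yifolie (rule 6 does not apply)
  giving Raden yifolie.
If borrowed from Kubel 'gibolhihe' after the early changes, it would undergo only the recent ones:
  rule 4 (intervocalic lenition): gibolhihe → givolhihe
  rule 5 (unconditioned shift): givolhihe → yivolhihe
  rule 6 (unconditioned shift): no change (yivolhihe)
  ⇒ as a loan: yivolhihe
Raden 'yivolhihe' matches the loan outcome 'yivolhihe', not the inherited 'yifolie' — it skipped the early Raden changes, so it was borrowed from Kubel.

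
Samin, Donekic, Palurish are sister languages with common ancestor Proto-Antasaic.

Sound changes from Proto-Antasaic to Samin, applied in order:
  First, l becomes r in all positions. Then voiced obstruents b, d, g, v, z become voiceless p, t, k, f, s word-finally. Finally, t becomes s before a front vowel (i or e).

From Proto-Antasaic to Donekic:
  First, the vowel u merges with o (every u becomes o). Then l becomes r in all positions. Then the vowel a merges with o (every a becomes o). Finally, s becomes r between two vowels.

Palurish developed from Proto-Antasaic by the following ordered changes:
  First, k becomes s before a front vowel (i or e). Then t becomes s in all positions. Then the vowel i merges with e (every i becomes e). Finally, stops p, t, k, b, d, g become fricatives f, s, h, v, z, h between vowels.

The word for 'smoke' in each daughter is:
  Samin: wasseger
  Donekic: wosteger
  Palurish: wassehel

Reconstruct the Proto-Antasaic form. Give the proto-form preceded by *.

Position 4: Samin has s, Donekic has t, Palurish has s. Donekic preserves t here (none of its changes turn any other segment into t), so the proto-segment is *t.
Position 6: Samin has g, Donekic has g, Palurish has h. Samin preserves g here (none of its changes turn any other segment into g), so the proto-segment is *g.
This points to *wastegel. Verify forward in each daughter:
Samin: *wastegel
  wastegel → wasteger   [unconditioned shift]
  wasteger (rule 2 does not apply)
  wasteger → wasseger   [palatalisation]
  giving Samin wasseger.
Donekic: *wastegel
  wastegel (rule 1 does not apply)
  wastegel → wasteger   [unconditioned shift]
  wasteger → wosteger   [vowel merger]
  wosteger (rule 4 does not apply)
  giving Donekic wosteger.
Palurish: *wastegel
  wastegel (rule 1 does not apply)
  wastegel → wassegel   [unconditioned shift]
  wassegel (rule 3 does not apply)
  wassegel → wassehel   [intervocalic lenition]
  giving Palurish wassehel.
No other proto-form is consistent with every reflex, so the reconstruction is *wastegel.

*wastegel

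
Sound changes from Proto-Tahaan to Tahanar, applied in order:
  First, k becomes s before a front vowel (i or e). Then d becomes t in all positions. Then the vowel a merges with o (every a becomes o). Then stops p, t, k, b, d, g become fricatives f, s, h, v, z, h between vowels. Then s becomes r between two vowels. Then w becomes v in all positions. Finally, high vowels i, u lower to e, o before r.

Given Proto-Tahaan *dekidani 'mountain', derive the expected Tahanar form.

Tahanar: *dekidani
  dekidani → desidani   [palatalisation]
  desidani → tesitani   [unconditioned shift]
  tesitani → tesitoni   [vowel merger]
  tesitoni → tesisoni   [intervocalic lenition]
  tesisoni → terironi   [rhotacism]
  terironi (rule 6 does not apply)
  terironi → tereroni   [pre-rhotic lowering]
  giving Tahanar tereroni.

tereroni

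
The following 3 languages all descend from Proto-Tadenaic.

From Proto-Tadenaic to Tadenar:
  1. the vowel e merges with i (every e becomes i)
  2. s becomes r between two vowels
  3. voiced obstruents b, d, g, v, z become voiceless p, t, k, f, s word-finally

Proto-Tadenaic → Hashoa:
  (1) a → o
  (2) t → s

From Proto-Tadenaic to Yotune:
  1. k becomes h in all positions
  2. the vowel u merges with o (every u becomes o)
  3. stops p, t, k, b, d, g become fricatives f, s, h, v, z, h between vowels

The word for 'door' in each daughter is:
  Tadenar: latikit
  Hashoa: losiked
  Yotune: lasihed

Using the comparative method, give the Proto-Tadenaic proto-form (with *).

Position 6: Tadenar has i, Hashoa has e, Yotune has e. Hashoa preserves e here (none of its changes turn any other segment into e), so the proto-segment is *e.
Position 2: Tadenar has a, Hashoa has o, Yotune has a. Tadenar preserves a here (none of its changes turn any other segment into a), so the proto-segment is *a.
Continuing position by position gives *latiked; check it forward:
Tadenar: start from *latiked.
  rule 1 (vowel merger): latiked → latikid
  rule 2: no change — latikid
  rule 3 (final devoicing): latikid → latikit
  ⇒ Tadenar latikit
Hashoa: *latiked
  latiked → lotiked   [vowel merger]
  lotiked → losiked   [unconditioned shift]
  giving Hashoa losiked.
Yotune: *latiked > latihed > lasihed  (by unconditioned shift, intervocalic lenition)
Only *latiked yields all of Tadenar latikit, Hashoa losiked, Yotune lasihed.

*latiked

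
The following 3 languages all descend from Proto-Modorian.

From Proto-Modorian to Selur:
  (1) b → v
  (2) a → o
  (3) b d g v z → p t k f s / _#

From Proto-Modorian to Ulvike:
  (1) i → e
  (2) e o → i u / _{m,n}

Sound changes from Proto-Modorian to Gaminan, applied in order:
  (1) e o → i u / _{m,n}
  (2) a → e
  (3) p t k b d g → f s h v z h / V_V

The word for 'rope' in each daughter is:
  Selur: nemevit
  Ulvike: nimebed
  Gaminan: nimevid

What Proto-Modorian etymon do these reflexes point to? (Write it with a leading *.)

*nemebid

Position 6: Selur has i, Ulvike has e, Gaminan has i. Selur preserves i here (none of its changes turn any other segment into i), so the proto-segment is *i.
Position 7: Selur has t, Ulvike has d, Gaminan has d. Ulvike preserves d here (none of its changes turn any other segment into d), so the proto-segment is *d.
Continuing position by position gives *nemebid; check it forward:
Selur: start from *nemebid.
  rule 1 (unconditioned shift): nemebid → nemevid
  rule 2: no change — nemevid
  rule 3 (final devoicing): nemevid → nemevit
  ⇒ Selur nemevit
Ulvike: *nemebid
  nemebid → nemebed   [vowel merger]
  nemebed → nimebed   [pre-nasal raising]
  giving Ulvike nimebed.
Gaminan: *nemebid
  nemebid → nimebid   [pre-nasal raising]
  nimebid (rule 2 does not apply)
  nimebid → nimevid   [intervocalic lenition]
  giving Gaminan nimevid.
Only *nemebid yields all of Selur nemevit, Ulvike nimebed, Gaminan nimevid.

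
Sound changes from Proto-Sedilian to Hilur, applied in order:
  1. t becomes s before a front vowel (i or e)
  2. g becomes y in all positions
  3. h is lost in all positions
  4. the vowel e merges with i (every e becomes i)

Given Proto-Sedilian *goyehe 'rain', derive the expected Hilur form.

Hilur: *goyehe
  goyehe (rule 1 does not apply)
  goyehe → yoyehe   [unconditioned shift]
  yoyehe → yoyee   [h-loss]
  yoyee → yoyii   [vowel merger]
  giving Hilur yoyii.

yoyii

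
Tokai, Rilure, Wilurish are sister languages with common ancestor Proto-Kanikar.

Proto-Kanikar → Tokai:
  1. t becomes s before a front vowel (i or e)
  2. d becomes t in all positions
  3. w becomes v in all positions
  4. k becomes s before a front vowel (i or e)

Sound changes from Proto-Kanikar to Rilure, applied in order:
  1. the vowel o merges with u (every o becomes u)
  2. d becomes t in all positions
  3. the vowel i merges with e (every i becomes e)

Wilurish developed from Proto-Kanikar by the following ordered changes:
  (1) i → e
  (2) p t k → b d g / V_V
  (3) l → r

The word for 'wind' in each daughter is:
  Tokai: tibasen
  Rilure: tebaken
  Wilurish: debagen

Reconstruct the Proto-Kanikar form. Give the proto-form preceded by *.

*dibaken

Position 1: Tokai has t, Rilure has t, Wilurish has d. Taking the neighbouring segments as reconstructed: Tokai t can only go back to *d; Rilure t could go back to *t or *d; Wilurish d can only go back to *d — the one source consistent with every daughter is *d.
Position 2: Tokai has i, Rilure has e, Wilurish has e. Tokai preserves i here (none of its changes turn any other segment into i), so the proto-segment is *i.
Verify the candidate proto-form against each daughter:
Tokai: *dibaken > tibaken > tibasen  (by unconditioned shift, palatalisation)
Rilure: *dibaken
  dibaken (rule 1 does not apply)
  dibaken → tibaken   [unconditioned shift]
  tibaken → tebaken   [vowel merger]
  giving Rilure tebaken.
Wilurish: *dibaken > debaken > debagen  (by vowel merger, intervocalic voicing)
Only *dibaken yields all of Tokai tibasen, Rilure tebaken, Wilurish debagen.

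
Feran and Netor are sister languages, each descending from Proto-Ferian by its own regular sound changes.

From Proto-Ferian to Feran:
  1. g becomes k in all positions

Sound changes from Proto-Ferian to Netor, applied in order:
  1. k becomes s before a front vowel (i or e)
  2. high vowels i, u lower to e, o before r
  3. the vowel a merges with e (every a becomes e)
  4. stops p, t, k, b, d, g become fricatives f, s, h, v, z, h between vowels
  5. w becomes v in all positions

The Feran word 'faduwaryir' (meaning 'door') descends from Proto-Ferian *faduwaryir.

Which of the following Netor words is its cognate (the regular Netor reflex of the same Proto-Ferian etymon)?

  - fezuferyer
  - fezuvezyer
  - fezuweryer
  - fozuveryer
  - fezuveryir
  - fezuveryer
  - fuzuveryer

Netor: *faduwaryir
  faduwaryir (rule 1 does not apply)
  faduwaryir → faduwaryer   [pre-rhotic lowering]
  faduwaryer → feduweryer   [vowel merger]
  feduweryer → fezuweryer   [intervocalic lenition]
  fezuweryer → fezuveryer   [unconditioned shift]
  giving Netor fezuveryer.
Among the options, 'fezuveryer' alone shows every Netor change applied in order.

fezuveryer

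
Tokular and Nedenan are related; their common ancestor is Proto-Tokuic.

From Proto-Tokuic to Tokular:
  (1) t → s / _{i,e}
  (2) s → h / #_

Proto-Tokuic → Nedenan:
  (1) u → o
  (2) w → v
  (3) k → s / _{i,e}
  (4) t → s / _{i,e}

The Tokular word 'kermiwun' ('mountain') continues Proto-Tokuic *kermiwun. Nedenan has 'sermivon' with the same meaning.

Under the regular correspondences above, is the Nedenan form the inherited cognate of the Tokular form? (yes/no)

yes

Derive the expected Nedenan reflex of *kermiwun:
Nedenan: *kermiwun > kermiwon > kermivon > sermivon  (by vowel merger, unconditioned shift, palatalisation)
Nedenan 'sermivon' matches the regular reflex exactly, so the pair is cognate.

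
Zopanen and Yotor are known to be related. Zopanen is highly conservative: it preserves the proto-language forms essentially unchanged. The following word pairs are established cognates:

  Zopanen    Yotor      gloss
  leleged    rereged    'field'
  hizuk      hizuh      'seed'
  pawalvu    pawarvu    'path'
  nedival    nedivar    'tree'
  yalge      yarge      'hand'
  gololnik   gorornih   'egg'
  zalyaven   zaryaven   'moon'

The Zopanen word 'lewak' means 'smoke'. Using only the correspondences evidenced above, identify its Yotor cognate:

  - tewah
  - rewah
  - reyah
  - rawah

leleged ~ rereged — Zopanen l corresponds to Yotor r word-initially before a front vowel.
hizuk ~ hizuh, gololnik ~ gorornih — Zopanen k corresponds to Yotor h word-finally.
Applying these to Zopanen 'lewak':
  lewak → rewak   (l→r word-initially before a front vowel)
  rewak → rewah   (k→h word-finally)
So the Yotor cognate is 'rewah'.

rewah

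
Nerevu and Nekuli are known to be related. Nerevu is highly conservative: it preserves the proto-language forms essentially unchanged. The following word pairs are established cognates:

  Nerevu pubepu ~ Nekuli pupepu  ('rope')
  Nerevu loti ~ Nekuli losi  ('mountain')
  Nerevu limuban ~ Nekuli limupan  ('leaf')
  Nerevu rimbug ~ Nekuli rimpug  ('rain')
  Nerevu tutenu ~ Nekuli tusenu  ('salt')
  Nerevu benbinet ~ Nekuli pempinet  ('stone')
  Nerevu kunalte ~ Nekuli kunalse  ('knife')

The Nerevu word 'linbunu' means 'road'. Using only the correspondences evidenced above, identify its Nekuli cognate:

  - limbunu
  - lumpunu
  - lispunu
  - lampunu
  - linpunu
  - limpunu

benbinet ~ pempinet — Nerevu n corresponds to Nekuli m after a vowel, before a labial obstruent.
rimbug ~ rimpug — Nerevu b corresponds to Nekuli p after a consonant, before a back vowel.
Applying these to Nerevu 'linbunu':
  linbunu → limbunu   (n→m after a vowel, before a labial obstruent)
  limbunu → limpunu   (b→p after a consonant, before a back vowel)
So the Nekuli cognate is 'limpunu'.

limpunu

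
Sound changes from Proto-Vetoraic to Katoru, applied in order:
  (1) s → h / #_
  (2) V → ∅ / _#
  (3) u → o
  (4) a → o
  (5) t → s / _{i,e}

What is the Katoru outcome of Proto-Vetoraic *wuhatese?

wohoses

Katoru: start from *wuhatese.
  rule 1: no change — wuhatese
  rule 2 (apocope): wuhatese → wuhates
  rule 3 (vowel merger): wuhates → wohates
  rule 4 (vowel merger): wohates → wohotes
  rule 5 (palatalisation): wohotes → wohoses
  ⇒ Katoru wohoses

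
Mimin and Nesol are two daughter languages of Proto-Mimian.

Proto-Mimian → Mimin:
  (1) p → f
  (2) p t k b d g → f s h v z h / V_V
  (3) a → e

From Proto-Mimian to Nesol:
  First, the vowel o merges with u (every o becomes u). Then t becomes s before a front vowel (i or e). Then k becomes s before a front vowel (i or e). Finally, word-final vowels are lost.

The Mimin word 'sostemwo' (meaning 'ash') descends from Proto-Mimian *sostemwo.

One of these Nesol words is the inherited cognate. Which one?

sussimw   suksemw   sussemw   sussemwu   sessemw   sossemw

Nesol: *sostemwo
  sostemwo → sustemwu   [vowel merger]
  sustemwu → sussemwu   [palatalisation]
  sussemwu (rule 3 does not apply)
  sussemwu → sussemw   [apocope]
  giving Nesol sussemw.

sussemw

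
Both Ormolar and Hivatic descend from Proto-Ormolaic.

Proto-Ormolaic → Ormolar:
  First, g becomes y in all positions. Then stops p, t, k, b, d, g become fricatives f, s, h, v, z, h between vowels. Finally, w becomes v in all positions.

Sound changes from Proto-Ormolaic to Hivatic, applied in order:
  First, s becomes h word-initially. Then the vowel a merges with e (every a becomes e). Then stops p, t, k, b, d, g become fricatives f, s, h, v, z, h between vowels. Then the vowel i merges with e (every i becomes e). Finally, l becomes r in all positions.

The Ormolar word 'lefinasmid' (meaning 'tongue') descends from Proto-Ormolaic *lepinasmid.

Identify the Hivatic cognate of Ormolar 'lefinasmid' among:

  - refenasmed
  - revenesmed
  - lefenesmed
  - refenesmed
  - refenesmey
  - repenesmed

Hivatic: *lepinasmid
  lepinasmid (rule 1 does not apply)
  lepinasmid → lepinesmid   [vowel merger]
  lepinesmid → lefinesmid   [intervocalic lenition]
  lefinesmid → lefenesmed   [vowel merger]
  lefenesmed → refenesmed   [unconditioned shift]
  giving Hivatic refenesmed.

refenesmed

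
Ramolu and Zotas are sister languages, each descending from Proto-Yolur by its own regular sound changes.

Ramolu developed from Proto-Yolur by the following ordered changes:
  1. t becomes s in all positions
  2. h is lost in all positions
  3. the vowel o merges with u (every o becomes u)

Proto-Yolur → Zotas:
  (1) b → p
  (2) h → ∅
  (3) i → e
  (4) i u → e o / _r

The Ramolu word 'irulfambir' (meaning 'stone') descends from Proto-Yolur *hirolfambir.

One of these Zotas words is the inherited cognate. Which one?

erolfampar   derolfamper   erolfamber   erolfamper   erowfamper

Zotas: *hirolfambir > hirolfampir > irolfampir > erolfamper  (by unconditioned shift, h-loss, vowel merger)
Only 'erolfamper' matches the regular Zotas development of *hirolfambir.

erolfamper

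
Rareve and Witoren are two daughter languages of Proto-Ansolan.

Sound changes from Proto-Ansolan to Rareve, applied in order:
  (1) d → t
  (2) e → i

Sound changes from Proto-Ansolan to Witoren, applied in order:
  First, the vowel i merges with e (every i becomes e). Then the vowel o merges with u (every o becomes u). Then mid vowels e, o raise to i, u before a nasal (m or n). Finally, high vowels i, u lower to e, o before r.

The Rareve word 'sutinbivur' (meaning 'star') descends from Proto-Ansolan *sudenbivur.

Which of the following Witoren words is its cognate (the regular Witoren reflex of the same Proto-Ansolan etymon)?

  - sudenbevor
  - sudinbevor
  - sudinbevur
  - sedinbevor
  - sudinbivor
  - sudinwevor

sudinbevor

Witoren: *sudenbivur
  sudenbivur → sudenbevur   [vowel merger]
  sudenbevur (rule 2 does not apply)
  sudenbevur → sudinbevur   [pre-nasal raising]
  sudinbevur → sudinbevor   [pre-rhotic lowering]
  giving Witoren sudinbevor.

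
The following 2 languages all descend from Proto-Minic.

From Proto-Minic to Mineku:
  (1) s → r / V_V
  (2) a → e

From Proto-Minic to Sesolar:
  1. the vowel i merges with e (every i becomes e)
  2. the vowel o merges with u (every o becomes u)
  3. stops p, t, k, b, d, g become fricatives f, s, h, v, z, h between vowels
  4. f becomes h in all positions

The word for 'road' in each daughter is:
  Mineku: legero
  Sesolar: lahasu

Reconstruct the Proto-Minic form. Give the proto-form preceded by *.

*lagaso

Position 5: Mineku has r, Sesolar has s. Taking the neighbouring segments as reconstructed: Mineku r could go back to *s or *r; Sesolar s could go back to *t or *s — the one source consistent with every daughter is *s.
Position 6: Mineku has o, Sesolar has u. Mineku preserves o here (none of its changes turn any other segment into o), so the proto-segment is *o.
Position 2: Mineku has e, Sesolar has a. Sesolar preserves a here (none of its changes turn any other segment into a), so the proto-segment is *a.
This points to *lagaso. Verify forward in each daughter:
Mineku: start from *lagaso.
  rule 1 (rhotacism): lagaso → lagaro
  rule 2 (vowel merger): lagaro → legero
  ⇒ Mineku legero
Sesolar: start from *lagaso.
  rule 1: no change — lagaso
  rule 2 (vowel merger): lagaso → lagasu
  rule 3 (intervocalic lenition): lagasu → lahasu
  rule 4: no change — lahasu
  ⇒ Sesolar lahasu
No other proto-form is consistent with every reflex, so the reconstruction is *lagaso.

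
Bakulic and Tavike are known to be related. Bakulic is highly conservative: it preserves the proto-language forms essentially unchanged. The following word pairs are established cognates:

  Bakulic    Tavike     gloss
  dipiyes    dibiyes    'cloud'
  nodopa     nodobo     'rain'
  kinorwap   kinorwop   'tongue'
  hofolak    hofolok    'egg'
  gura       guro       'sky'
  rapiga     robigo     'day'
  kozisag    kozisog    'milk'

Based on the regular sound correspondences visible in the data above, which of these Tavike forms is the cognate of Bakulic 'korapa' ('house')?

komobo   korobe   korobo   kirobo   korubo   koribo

kinorwap ~ kinorwop, rapiga ~ robigo — Bakulic a corresponds to Tavike o after a consonant, before a labial obstruent.
nodopa ~ nodobo — Bakulic p corresponds to Tavike b between vowels (before a back vowel).
nodopa ~ nodobo, gura ~ guro — Bakulic a corresponds to Tavike o word-finally.
Applying these to Bakulic 'korapa':
  korapa → koropa   (a→o after a consonant, before a labial obstruent)
  koropa → koroba   (p→b between vowels (before a back vowel))
  koroba → korobo   (a→o word-finally)
So the Tavike cognate is 'korobo'.

korobo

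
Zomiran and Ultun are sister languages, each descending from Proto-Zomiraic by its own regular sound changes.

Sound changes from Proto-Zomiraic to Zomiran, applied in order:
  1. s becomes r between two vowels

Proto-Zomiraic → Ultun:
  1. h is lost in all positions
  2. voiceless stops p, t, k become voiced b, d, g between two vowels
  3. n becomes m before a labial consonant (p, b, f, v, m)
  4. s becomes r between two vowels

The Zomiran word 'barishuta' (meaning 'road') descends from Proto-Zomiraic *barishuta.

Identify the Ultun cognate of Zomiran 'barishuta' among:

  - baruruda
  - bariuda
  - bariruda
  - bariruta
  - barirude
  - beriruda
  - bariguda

Ultun: *barishuta
  barishuta → barisuta   [h-loss]
  barisuta → barisuda   [intervocalic voicing]
  barisuda (rule 3 does not apply)
  barisuda → bariruda   [rhotacism]
  giving Ultun bariruda.
Only 'bariruda' matches the regular Ultun development of *barishuta.

bariruda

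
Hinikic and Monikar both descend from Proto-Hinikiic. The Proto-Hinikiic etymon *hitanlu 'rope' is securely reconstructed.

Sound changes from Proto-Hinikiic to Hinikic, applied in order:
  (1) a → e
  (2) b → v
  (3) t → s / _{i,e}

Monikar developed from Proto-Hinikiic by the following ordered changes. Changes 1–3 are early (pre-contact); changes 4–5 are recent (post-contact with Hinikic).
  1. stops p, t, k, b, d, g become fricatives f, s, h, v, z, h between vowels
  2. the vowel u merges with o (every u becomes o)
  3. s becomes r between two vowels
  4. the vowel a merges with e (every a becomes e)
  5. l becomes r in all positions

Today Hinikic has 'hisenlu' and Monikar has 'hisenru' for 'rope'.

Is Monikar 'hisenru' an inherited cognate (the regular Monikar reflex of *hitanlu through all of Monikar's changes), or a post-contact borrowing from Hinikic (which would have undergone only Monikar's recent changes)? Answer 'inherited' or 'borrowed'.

If inherited, *hitanlu would pass through all of Monikar's changes:
Monikar: *hitanlu > hisanlu > hisanlo > hiranlo > hirenlo > hirenro  (by intervocalic lenition, vowel merger, rhotacism, vowel merger, unconditioned shift)
If borrowed from Hinikic 'hisenlu' after the early changes, it would undergo only the recent ones:
  rule 4 (vowel merger): no change (hisenlu)
  rule 5 (unconditioned shift): hisenlu → hisenru
  ⇒ as a loan: hisenru
Monikar 'hisenru' matches the loan outcome 'hisenru', not the inherited 'hirenro' — it skipped the early Monikar changes, so it was borrowed from Hinikic.

borrowed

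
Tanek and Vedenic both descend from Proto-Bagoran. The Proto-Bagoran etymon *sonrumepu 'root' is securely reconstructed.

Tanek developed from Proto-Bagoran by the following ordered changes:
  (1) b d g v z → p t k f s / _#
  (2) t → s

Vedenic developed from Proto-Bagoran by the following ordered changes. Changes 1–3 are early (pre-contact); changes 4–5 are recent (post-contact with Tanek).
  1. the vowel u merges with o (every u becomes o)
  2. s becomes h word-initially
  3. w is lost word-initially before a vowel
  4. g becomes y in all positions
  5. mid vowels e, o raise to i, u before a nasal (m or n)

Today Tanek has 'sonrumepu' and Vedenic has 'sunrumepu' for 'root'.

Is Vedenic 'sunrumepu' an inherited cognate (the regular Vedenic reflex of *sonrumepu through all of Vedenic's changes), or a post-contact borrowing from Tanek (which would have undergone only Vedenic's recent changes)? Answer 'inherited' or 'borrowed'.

borrowed

If inherited, *sonrumepu would pass through all of Vedenic's changes:
Vedenic: start from *sonrumepu.
  rule 1 (vowel merger): sonrumepu → sonromepo
  rule 2 (debuccalisation): sonromepo → honromepo
  rule 3: no change — honromepo
  rule 4: no change — honromepo
  rule 5 (pre-nasal raising): honromepo → hunrumepo
  ⇒ Vedenic hunrumepo
If borrowed from Tanek 'sonrumepu' after the early changes, it would undergo only the recent ones:
  rule 4 (unconditioned shift): no change (sonrumepu)
  rule 5 (pre-nasal raising): sonrumepu → sunrumepu
  ⇒ as a loan: sunrumepu
Vedenic 'sunrumepu' matches the loan outcome 'sunrumepu', not the inherited 'hunrumepo' — it skipped the early Vedenic changes, so it was borrowed from Tanek.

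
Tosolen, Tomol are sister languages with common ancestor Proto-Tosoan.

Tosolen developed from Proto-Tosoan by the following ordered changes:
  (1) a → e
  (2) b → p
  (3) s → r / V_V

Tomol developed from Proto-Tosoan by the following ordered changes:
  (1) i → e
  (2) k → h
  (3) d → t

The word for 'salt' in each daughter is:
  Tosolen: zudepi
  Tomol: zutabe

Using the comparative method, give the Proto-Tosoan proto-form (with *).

*zudabi

Position 5: Tosolen has p, Tomol has b. Tomol preserves b here (none of its changes turn any other segment into b), so the proto-segment is *b.
Position 4: Tosolen has e, Tomol has a. Tomol preserves a here (none of its changes turn any other segment into a), so the proto-segment is *a.
Position 6: Tosolen has i, Tomol has e. Tosolen preserves i here (none of its changes turn any other segment into i), so the proto-segment is *i.
This points to *zudabi. Verify forward in each daughter:
Tosolen: start from *zudabi.
  rule 1 (vowel merger): zudabi → zudebi
  rule 2 (unconditioned shift): zudebi → zudepi
  rule 3: no change — zudepi
  ⇒ Tosolen zudepi
Tomol: *zudabi > zudabe > zutabe  (by vowel merger, unconditioned shift)
*zudabi is the unique common source.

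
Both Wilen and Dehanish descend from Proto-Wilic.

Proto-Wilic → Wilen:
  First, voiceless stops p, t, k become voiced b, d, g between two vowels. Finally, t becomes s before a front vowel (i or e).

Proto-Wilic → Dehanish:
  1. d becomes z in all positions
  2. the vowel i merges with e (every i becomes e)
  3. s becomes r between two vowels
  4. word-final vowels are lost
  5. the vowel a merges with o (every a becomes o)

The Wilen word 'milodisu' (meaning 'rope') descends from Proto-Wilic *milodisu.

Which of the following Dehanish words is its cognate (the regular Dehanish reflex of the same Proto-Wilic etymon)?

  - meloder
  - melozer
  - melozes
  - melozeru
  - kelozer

melozer

Dehanish: *milodisu
  milodisu → milozisu   [unconditioned shift]
  milozisu → melozesu   [vowel merger]
  melozesu → melozeru   [rhotacism]
  melozeru → melozer   [apocope]
  melozer (rule 5 does not apply)
  giving Dehanish melozer.
Only 'melozer' matches the regular Dehanish development of *milodisu.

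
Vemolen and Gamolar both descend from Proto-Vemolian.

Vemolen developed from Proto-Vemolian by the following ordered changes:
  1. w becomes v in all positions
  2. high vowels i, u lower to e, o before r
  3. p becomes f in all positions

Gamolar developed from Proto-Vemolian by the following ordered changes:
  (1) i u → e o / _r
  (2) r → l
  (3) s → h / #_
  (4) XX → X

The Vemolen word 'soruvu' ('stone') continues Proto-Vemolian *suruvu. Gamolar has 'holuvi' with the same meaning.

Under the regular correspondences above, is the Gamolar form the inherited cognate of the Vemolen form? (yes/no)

Derive the expected Gamolar reflex of *suruvu:
Gamolar: *suruvu
  suruvu → soruvu   [pre-rhotic lowering]
  soruvu → soluvu   [unconditioned shift]
  soluvu → holuvu   [debuccalisation]
  holuvu (rule 4 does not apply)
  giving Gamolar holuvu.
The regular Gamolar reflex would be 'holuvu', but the attested form is 'holuvi'. The correspondence is irregular, so they are not cognates (the Gamolar form has a different source).

no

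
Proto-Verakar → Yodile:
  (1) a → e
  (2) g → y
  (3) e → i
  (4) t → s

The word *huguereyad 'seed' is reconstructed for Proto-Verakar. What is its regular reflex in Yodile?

Yodile: start from *huguereyad.
  rule 1 (vowel merger): huguereyad → huguereyed
  rule 2 (unconditioned shift): huguereyed → huyuereyed
  rule 3 (vowel merger): huyuereyed → huyuiriyid
  rule 4: no change — huyuiriyid
  ⇒ Yodile huyuiriyid

huyuiriyid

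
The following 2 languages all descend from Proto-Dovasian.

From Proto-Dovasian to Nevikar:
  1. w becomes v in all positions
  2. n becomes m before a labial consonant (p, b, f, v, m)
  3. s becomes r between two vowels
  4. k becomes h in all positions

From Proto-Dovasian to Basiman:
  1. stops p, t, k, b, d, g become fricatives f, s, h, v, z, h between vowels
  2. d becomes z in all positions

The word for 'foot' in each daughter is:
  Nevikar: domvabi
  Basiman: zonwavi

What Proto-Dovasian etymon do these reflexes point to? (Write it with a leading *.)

Position 3: Nevikar has m, Basiman has n. Basiman preserves n here (none of its changes turn any other segment into n), so the proto-segment is *n.
Position 1: Nevikar has d, Basiman has z. Nevikar preserves d here (none of its changes turn any other segment into d), so the proto-segment is *d.
Continuing position by position gives *donwabi; check it forward:
Nevikar: *donwabi
  donwabi → donvabi   [unconditioned shift]
  donvabi → domvabi   [nasal place assimilation]
  domvabi (rule 3 does not apply)
  domvabi (rule 4 does not apply)
  giving Nevikar domvabi.
Basiman: start from *donwabi.
  rule 1 (intervocalic lenition): donwabi → donwavi
  rule 2 (unconditioned shift): donwavi → zonwavi
  ⇒ Basiman zonwavi
No other proto-form is consistent with every reflex, so the reconstruction is *donwabi.

*donwabi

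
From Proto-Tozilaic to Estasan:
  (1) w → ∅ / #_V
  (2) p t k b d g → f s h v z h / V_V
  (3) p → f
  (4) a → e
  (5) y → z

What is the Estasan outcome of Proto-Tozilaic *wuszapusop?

Estasan: *wuszapusop
  wuszapusop → uszapusop   [glide loss]
  uszapusop → uszafusop   [intervocalic lenition]
  uszafusop → uszafusof   [unconditioned shift]
  uszafusof → uszefusof   [vowel merger]
  uszefusof (rule 5 does not apply)
  giving Estasan uszefusof.

uszefusof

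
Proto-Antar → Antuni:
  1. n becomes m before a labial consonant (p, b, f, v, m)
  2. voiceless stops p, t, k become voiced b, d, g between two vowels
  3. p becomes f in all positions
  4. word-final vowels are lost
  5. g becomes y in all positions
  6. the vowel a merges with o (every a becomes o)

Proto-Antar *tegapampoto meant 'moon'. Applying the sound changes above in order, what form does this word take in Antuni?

Antuni: start from *tegapampoto.
  rule 1: no change — tegapampoto
  rule 2 (intervocalic voicing): tegapampoto → tegabampodo
  rule 3 (unconditioned shift): tegabampodo → tegabamfodo
  rule 4 (apocope): tegabamfodo → tegabamfod
  rule 5 (unconditioned shift): tegabamfod → teyabamfod
  rule 6 (vowel merger): teyabamfod → teyobomfod
  ⇒ Antuni teyobomfod

teyobomfod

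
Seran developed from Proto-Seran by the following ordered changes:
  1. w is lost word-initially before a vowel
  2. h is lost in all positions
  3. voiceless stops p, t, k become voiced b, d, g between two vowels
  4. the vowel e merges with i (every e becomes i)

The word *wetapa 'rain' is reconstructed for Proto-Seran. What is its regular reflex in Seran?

idaba

Seran: *wetapa > etapa > edaba > idaba  (by glide loss, intervocalic voicing, vowel merger)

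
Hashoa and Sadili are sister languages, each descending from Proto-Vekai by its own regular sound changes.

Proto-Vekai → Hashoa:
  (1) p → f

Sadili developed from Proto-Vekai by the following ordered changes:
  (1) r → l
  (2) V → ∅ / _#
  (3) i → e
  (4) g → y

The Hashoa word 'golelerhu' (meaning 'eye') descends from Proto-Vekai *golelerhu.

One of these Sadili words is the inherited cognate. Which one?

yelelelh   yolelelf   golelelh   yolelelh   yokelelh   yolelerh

Sadili: *golelerhu > golelelhu > golelelh > yolelelh  (by unconditioned shift, apocope, unconditioned shift)
The other candidates each miss or misapply at least one Sadili change.

yolelelh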